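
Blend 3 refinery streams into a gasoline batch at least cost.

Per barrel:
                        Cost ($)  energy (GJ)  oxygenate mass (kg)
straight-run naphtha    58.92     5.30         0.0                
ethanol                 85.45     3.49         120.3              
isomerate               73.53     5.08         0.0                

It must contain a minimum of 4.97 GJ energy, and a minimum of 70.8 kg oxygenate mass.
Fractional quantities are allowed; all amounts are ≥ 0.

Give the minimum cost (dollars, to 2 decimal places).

$82.71

Let x1 = barrels of straight-run naphtha, x2 = barrels of ethanol, x3 = barrels of isomerate.
Minimize 58.92x1 + 85.45x2 + 73.53x3 s.t.:
  5.3x1 + 3.49x2 + 5.08x3 ≥ 4.97   (energy)
  120.3x2 ≥ 70.8   (oxygenate mass)
  x1, x2, x3 ≥ 0.
The minimum-cost mix takes nothing from isomerate — only straight-run naphtha, ethanol. The energy and oxygenate mass requirements are met with equality.
That vertex is x1 = 0.5502, x2 = 0.5885.
Cost = 58.92·0.5502 + 85.45·0.5885 = 82.7051.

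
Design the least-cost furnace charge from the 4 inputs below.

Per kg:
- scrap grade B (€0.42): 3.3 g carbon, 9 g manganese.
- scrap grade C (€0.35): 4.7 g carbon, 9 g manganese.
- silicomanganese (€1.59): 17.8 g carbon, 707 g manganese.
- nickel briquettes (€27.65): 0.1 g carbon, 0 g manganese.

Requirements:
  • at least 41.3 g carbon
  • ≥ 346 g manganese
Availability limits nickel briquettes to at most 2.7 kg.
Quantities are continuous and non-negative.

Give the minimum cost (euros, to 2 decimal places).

This is a linear program. Let x1 = kg of scrap grade B, x2 = kg of scrap grade C, x3 = kg of silicomanganese, x4 = kg of nickel briquettes.
Minimize 0.42x1 + 0.35x2 + 1.59x3 + 27.65x4 subject to:
  3.3x1 + 4.7x2 + 17.8x3 + 0.1x4 ≥ 41.3   (carbon)
  9x1 + 9x2 + 707x3 ≥ 346   (manganese)
  x4 ≤ 2.7
  x1, x2, x3, x4 ≥ 0.
The minimum-cost mix takes nothing from scrap grade B, nickel briquettes — only scrap grade C, silicomanganese. There the carbon and manganese constraints are tight.
Solving gives x2 = 7.285, x3 = 0.3967.
Hence cost = 0.35·7.285 + 1.59·0.3967 = €3.1805.

€3.18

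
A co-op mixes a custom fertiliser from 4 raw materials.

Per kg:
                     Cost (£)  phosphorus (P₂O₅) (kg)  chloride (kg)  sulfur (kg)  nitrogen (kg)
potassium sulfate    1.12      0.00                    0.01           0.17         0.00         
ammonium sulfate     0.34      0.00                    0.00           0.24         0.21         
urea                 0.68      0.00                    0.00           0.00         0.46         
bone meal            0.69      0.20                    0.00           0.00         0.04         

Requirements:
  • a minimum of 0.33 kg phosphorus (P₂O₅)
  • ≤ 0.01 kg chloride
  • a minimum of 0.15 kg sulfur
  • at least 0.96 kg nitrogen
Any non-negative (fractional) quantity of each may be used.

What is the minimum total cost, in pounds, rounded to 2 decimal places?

Let x1 = kg of potassium sulfate, x2 = kg of ammonium sulfate, x3 = kg of urea, x4 = kg of bone meal.
Minimize 1.12x1 + 0.34x2 + 0.68x3 + 0.69x4 subject to:
  0.2x4 ≥ 0.33   (phosphorus (P₂O₅))
  0.01x1 ≤ 0.01   (chloride)
  0.17x1 + 0.24x2 ≥ 0.15   (sulfur)
  0.21x2 + 0.46x3 + 0.04x4 ≥ 0.96   (nitrogen)
  x1, x2, x3, x4 ≥ 0.
The optimal basis is {ammonium sulfate, urea, bone meal}; potassium sulfate drops out. There the phosphorus (P₂O₅), sulfur, nitrogen constraints are tight.
That vertex is x2 = 0.625, x3 = 1.658, x4 = 1.65.
Total cost: 0.34·0.625 + 0.68·1.658 + 0.69·1.65 = 2.4784.

£2.48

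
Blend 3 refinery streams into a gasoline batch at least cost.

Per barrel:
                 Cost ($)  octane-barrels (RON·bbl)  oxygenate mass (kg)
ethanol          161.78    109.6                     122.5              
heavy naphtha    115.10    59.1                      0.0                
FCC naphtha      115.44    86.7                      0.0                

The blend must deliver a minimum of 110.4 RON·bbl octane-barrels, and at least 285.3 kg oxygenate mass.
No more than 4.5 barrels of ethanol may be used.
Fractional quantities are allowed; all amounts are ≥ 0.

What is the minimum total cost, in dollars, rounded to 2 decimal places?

Let x1 = barrels of ethanol, x2 = barrels of heavy naphtha, x3 = barrels of FCC naphtha.
Minimize 161.78x1 + 115.1x2 + 115.44x3 s.t.:
  109.6x1 + 59.1x2 + 86.7x3 ≥ 110.4   (octane-barrels)
  122.5x1 ≥ 285.3   (oxygenate mass)
  x1 ≤ 4.5
  x1, x2, x3 ≥ 0.
The optimal basis is {ethanol}; heavy naphtha, FCC naphtha drop out. The oxygenate mass requirement is met with equality.
That vertex is x1 = 2.32898.
Total cost: 161.78·2.32898 = 376.7824.

$376.78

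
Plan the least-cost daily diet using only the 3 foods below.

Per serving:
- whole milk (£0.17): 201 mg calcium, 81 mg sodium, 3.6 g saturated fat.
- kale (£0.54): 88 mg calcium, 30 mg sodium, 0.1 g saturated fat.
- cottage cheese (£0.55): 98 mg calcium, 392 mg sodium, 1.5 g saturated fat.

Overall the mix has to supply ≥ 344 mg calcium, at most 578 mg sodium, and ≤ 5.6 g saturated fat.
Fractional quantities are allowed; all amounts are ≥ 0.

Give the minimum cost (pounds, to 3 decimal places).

£0.468

Treat it as an LP. Let x1 = servings of whole milk, x2 = servings of kale, x3 = servings of cottage cheese.
Minimize 0.17x1 + 0.54x2 + 0.55x3 s.t.:
  201x1 + 88x2 + 98x3 ≥ 344   (calcium)
  81x1 + 30x2 + 392x3 ≤ 578   (sodium)
  3.6x1 + 0.1x2 + 1.5x3 ≤ 5.6   (saturated fat)
  x1, x2, x3 ≥ 0.
The optimal basis is {whole milk, kale}; cottage cheese drops out. The calcium and saturated fat requirements are met with equality.
Optimal quantities: whole milk = 1.545 servings, kale = 0.3802 servings.
Hence cost = 0.17·1.545 + 0.54·0.3802 = £0.46796.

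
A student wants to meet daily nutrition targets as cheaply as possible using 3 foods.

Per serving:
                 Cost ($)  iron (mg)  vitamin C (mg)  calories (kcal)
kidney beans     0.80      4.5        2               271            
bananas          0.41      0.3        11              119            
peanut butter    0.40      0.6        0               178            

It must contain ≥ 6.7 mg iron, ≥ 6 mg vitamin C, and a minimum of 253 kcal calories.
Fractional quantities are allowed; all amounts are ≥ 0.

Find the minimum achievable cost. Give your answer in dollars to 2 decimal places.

$1.29

Treat it as an LP. Let x1 = servings of kidney beans, x2 = servings of bananas, x3 = servings of peanut butter.
Minimise 0.8x1 + 0.41x2 + 0.4x3 s.t.:
  4.5x1 + 0.3x2 + 0.6x3 ≥ 6.7   (iron)
  2x1 + 11x2 ≥ 6   (vitamin C)
  271x1 + 119x2 + 178x3 ≥ 253   (calories)
  x1, x2, x3 ≥ 0.
The minimum-cost mix takes nothing from peanut butter — only kidney beans, bananas. Binding constraints: iron and vitamin C.
So kidney beans = 1.47 servings, bananas = 0.2781 servings.
Total cost: 0.8·1.47 + 0.41·0.2781 = 1.2900.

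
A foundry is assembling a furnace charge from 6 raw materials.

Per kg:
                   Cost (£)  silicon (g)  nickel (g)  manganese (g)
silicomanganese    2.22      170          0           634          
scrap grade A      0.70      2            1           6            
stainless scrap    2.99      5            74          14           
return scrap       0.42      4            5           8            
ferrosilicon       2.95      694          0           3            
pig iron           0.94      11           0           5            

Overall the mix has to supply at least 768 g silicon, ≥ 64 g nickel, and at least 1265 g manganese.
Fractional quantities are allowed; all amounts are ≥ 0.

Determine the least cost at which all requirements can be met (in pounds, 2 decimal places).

£8.79

Let x1 = kg of silicomanganese, x2 = kg of scrap grade A, x3 = kg of stainless scrap, x4 = kg of return scrap, x5 = kg of ferrosilicon, x6 = kg of pig iron.
min 2.22x1 + 0.7x2 + 2.99x3 + 0.42x4 + 2.95x5 + 0.94x6 subject to:
  170x1 + 2x2 + 5x3 + 4x4 + 694x5 + 11x6 ≥ 768   (silicon)
  1x2 + 74x3 + 5x4 ≥ 64   (nickel)
  634x1 + 6x2 + 14x3 + 8x4 + 3x5 + 5x6 ≥ 1265   (manganese)
  x1, x2, x3, x4, x5, x6 ≥ 0.
The cheapest feasible vertex uses only silicomanganese, stainless scrap, ferrosilicon; scrap grade A, return scrap, pig iron are not used. The silicon, nickel, manganese requirements are met with equality.
Solving gives x1 = 1.973, x3 = 0.8649, x5 = 0.617.
Hence cost = 2.22·1.973 + 2.99·0.8649 + 2.95·0.617 = £8.7863.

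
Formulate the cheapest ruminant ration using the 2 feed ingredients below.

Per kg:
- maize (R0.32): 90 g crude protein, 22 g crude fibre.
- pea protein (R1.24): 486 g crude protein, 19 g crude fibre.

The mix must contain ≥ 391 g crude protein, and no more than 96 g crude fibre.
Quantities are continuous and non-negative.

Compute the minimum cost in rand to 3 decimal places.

Let x1 = kg of maize, x2 = kg of pea protein.
min 0.32x1 + 1.24x2 subject to:
  90x1 + 486x2 ≥ 391   (crude protein)
  22x1 + 19x2 ≤ 96   (crude fibre)
  x1, x2 ≥ 0.
The optimal basis is {pea protein}; maize drops out. There the crude protein constraint is tight.
Optimal quantities: pea protein = 0.8045 kg.
Cost = 1.24·0.8045 = 0.99758.

R0.998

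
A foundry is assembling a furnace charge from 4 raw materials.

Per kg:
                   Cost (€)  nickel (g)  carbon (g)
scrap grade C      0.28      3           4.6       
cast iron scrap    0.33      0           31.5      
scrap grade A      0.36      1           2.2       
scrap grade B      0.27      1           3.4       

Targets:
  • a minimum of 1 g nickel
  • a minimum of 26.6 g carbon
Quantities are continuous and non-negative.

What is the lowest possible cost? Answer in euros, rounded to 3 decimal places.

Let x1 = kg of scrap grade C, x2 = kg of cast iron scrap, x3 = kg of scrap grade A, x4 = kg of scrap grade B.
min 0.28x1 + 0.33x2 + 0.36x3 + 0.27x4 with:
  3x1 + 1x3 + 1x4 ≥ 1   (nickel)
  4.6x1 + 31.5x2 + 2.2x3 + 3.4x4 ≥ 26.6   (carbon)
  x1, x2, x3, x4 ≥ 0.
The cheapest feasible vertex uses only scrap grade C, cast iron scrap; scrap grade A, scrap grade B are not used. The nickel and carbon requirements are met with equality.
Optimal quantities: scrap grade C = 0.3333 kg, cast iron scrap = 0.7958 kg.
Total cost: 0.28·0.3333 + 0.33·0.7958 = 0.35594.

€0.356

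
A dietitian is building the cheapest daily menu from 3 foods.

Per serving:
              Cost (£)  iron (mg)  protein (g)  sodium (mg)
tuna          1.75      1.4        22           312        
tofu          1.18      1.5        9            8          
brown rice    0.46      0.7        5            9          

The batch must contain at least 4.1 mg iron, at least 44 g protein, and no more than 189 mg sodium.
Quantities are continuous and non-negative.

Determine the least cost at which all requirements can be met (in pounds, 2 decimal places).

£3.94

Let x1 = servings of tuna, x2 = servings of tofu, x3 = servings of brown rice.
Minimize 1.75x1 + 1.18x2 + 0.46x3 with:
  1.4x1 + 1.5x2 + 0.7x3 ≥ 4.1   (iron)
  22x1 + 9x2 + 5x3 ≥ 44   (protein)
  312x1 + 8x2 + 9x3 ≤ 189   (sodium)
  x1, x2, x3 ≥ 0.
At the optimum only tuna, brown rice are positive (tofu = 0). The protein and sodium requirements are met with equality.
Optimal quantities: tuna = 0.4031 servings, brown rice = 7.026 servings.
Cost = 1.75·0.4031 + 0.46·7.026 = 3.9374.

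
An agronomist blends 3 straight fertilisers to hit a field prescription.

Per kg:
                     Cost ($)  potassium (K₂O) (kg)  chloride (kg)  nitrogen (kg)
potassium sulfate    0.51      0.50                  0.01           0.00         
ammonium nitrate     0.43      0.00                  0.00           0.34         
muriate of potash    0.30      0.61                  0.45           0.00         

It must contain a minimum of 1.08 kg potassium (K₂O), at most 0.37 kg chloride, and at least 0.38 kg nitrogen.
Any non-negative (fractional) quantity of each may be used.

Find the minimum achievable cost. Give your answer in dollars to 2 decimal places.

Let x1 = kg of potassium sulfate, x2 = kg of ammonium nitrate, x3 = kg of muriate of potash.
Minimize 0.51x1 + 0.43x2 + 0.3x3 s.t.:
  0.5x1 + 0.61x3 ≥ 1.08   (potassium (K₂O))
  0.01x1 + 0.45x3 ≤ 0.37   (chloride)
  0.34x2 ≥ 0.38   (nitrogen)
  x1, x2, x3 ≥ 0.
All 3 inputs are positive at the optimum. Binding constraints: potassium (K₂O), chloride, nitrogen.
So potassium sulfate = 1.189 kg, ammonium nitrate = 1.118 kg, muriate of potash = 0.7958 kg.
Cost = 0.51·1.189 + 0.43·1.118 + 0.3·0.7958 = 1.3259.

$1.33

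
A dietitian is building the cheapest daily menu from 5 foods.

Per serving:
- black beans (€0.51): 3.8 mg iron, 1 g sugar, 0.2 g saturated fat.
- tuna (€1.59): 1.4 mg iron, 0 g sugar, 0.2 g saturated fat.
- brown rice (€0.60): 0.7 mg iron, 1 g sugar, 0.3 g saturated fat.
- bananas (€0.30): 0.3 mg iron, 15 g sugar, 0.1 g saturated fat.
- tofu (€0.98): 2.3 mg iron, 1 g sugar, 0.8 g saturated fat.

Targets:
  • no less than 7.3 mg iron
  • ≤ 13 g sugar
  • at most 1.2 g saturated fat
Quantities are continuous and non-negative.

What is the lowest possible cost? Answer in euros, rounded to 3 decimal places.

€0.980

Let x1 = servings of black beans, x2 = servings of tuna, x3 = servings of brown rice, x4 = servings of bananas, x5 = servings of tofu.
min 0.51x1 + 1.59x2 + 0.6x3 + 0.3x4 + 0.98x5 s.t.:
  3.8x1 + 1.4x2 + 0.7x3 + 0.3x4 + 2.3x5 ≥ 7.3   (iron)
  1x1 + 1x3 + 15x4 + 1x5 ≤ 13   (sugar)
  0.2x1 + 0.2x2 + 0.3x3 + 0.1x4 + 0.8x5 ≤ 1.2   (saturated fat)
  x1, x2, x3, x4, x5 ≥ 0.
The cheapest feasible vertex uses only black beans; tuna, brown rice, bananas, tofu are not used. There the iron constraint is tight.
Optimal quantities: black beans = 1.921 servings.
Total cost: 0.51·1.921 = 0.97971.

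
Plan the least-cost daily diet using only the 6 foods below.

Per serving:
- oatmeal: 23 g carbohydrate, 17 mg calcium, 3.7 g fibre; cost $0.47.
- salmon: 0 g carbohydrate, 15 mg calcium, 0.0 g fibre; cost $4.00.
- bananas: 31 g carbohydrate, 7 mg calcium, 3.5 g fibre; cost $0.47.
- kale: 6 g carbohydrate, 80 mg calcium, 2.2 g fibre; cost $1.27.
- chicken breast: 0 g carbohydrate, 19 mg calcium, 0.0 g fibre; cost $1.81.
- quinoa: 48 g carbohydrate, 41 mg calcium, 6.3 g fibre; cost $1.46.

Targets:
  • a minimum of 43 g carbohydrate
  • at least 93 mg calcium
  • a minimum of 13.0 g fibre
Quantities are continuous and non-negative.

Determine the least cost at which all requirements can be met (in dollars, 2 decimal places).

$2.12

Let x1 = servings of oatmeal, x2 = servings of salmon, x3 = servings of bananas, x4 = servings of kale, x5 = servings of chicken breast, x6 = servings of quinoa.
min 0.47x1 + 4x2 + 0.47x3 + 1.27x4 + 1.81x5 + 1.46x6 subject to:
  23x1 + 31x3 + 6x4 + 48x6 ≥ 43   (carbohydrate)
  17x1 + 15x2 + 7x3 + 80x4 + 19x5 + 41x6 ≥ 93   (calcium)
  3.7x1 + 3.5x3 + 2.2x4 + 6.3x6 ≥ 13   (fibre)
  x1, x2, x3, x4, x5, x6 ≥ 0.
At the optimum only oatmeal, kale are positive (salmon, bananas, chicken breast, quinoa = 0). There the calcium and fibre constraints are tight.
So oatmeal = 3.23 servings, kale = 0.476 servings.
Total cost: 0.47·3.23 + 1.27·0.476 = 2.1226.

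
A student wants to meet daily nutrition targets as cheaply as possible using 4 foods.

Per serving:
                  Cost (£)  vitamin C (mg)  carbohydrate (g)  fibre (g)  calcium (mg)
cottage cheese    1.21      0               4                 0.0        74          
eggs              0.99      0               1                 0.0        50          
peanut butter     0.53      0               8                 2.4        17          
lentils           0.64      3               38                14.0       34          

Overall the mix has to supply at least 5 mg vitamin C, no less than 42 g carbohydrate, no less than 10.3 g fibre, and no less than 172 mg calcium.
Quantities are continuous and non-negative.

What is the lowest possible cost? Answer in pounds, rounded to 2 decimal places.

Let x1 = servings of cottage cheese, x2 = servings of eggs, x3 = servings of peanut butter, x4 = servings of lentils.
Minimize 1.21x1 + 0.99x2 + 0.53x3 + 0.64x4 s.t.:
  3x4 ≥ 5   (vitamin C)
  4x1 + 1x2 + 8x3 + 38x4 ≥ 42   (carbohydrate)
  2.4x3 + 14x4 ≥ 10.3   (fibre)
  74x1 + 50x2 + 17x3 + 34x4 ≥ 172   (calcium)
  x1, x2, x3, x4 ≥ 0.
At the optimum only cottage cheese, lentils are positive (eggs, peanut butter = 0). There the vitamin C and calcium constraints are tight.
Solving gives x1 = 1.559, x4 = 1.667.
Objective = 1.21·1.559 + 0.64·1.667 = 2.9533.

£2.95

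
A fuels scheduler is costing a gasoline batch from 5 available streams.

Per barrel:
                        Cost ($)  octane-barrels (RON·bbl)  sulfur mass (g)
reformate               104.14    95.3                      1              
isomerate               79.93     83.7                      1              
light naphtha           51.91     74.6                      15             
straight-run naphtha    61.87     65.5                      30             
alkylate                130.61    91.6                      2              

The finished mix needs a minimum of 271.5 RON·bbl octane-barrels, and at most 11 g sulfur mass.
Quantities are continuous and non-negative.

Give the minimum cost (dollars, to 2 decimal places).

Let x1 = barrels of reformate, x2 = barrels of isomerate, x3 = barrels of light naphtha, x4 = barrels of straight-run naphtha, x5 = barrels of alkylate.
min 104.14x1 + 79.93x2 + 51.91x3 + 61.87x4 + 130.61x5 subject to:
  95.3x1 + 83.7x2 + 74.6x3 + 65.5x4 + 91.6x5 ≥ 271.5   (octane-barrels)
  1x1 + 1x2 + 15x3 + 30x4 + 2x5 ≤ 11   (sulfur mass)
  x1, x2, x3, x4, x5 ≥ 0.
At the optimum only isomerate, light naphtha are positive (reformate, straight-run naphtha, alkylate = 0). Binding constraints: octane-barrels and sulfur mass.
That vertex is x2 = 2.7537, x3 = 0.54975.
Total cost: 79.93·2.7537 + 51.91·0.54975 = 248.6408.

$248.64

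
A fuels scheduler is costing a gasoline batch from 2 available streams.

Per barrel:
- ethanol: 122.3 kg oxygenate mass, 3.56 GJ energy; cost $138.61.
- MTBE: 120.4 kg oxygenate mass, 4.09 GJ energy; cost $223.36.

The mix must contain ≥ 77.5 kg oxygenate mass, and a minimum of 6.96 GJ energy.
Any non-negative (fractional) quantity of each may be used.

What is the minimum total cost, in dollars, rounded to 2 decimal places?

$270.99

Set it up as a linear program. Let x1 = barrels of ethanol, x2 = barrels of MTBE.
Minimise 138.61x1 + 223.36x2 s.t.:
  122.3x1 + 120.4x2 ≥ 77.5   (oxygenate mass)
  3.56x1 + 4.09x2 ≥ 6.96   (energy)
  x1, x2 ≥ 0.
The minimum-cost mix takes nothing from MTBE — only ethanol. There the energy constraint is tight.
Solving gives x1 = 1.95506.
Hence cost = 138.61·1.95506 = $270.9909.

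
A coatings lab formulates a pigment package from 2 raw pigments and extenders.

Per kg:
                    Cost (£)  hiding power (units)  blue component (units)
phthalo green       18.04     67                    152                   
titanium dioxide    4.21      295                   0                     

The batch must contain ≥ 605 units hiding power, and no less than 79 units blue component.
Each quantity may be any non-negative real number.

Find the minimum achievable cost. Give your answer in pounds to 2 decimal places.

£17.51

Let x1 = kg of phthalo green, x2 = kg of titanium dioxide.
Minimize 18.04x1 + 4.21x2 s.t.:
  67x1 + 295x2 ≥ 605   (hiding power)
  152x1 ≥ 79   (blue component)
  x1, x2 ≥ 0.
Both inputs are positive at the optimum. Binding constraints: hiding power and blue component.
Solving gives x1 = 0.5197, x2 = 1.933.
Objective = 18.04·0.5197 + 4.21·1.933 = 17.5133.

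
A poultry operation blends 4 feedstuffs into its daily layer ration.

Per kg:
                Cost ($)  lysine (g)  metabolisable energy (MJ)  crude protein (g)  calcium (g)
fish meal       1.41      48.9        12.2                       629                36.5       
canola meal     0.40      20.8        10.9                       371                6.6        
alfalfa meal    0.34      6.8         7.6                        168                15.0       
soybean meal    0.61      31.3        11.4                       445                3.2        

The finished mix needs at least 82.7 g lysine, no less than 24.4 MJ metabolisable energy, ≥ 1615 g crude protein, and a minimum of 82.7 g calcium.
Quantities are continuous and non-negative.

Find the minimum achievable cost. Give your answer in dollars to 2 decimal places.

Let x1 = kg of fish meal, x2 = kg of canola meal, x3 = kg of alfalfa meal, x4 = kg of soybean meal.
min 1.41x1 + 0.4x2 + 0.34x3 + 0.61x4 with:
  48.9x1 + 20.8x2 + 6.8x3 + 31.3x4 ≥ 82.7   (lysine)
  12.2x1 + 10.9x2 + 7.6x3 + 11.4x4 ≥ 24.4   (metabolisable energy)
  629x1 + 371x2 + 168x3 + 445x4 ≥ 1615   (crude protein)
  36.5x1 + 6.6x2 + 15x3 + 3.2x4 ≥ 82.7   (calcium)
  x1, x2, x3, x4 ≥ 0.
At the optimum only canola meal, alfalfa meal are positive (fish meal, soybean meal = 0). The lysine and calcium requirements are met with equality.
Optimal quantities: canola meal = 2.539 kg, alfalfa meal = 4.396 kg.
Total cost: 0.4·2.539 + 0.34·4.396 = 2.5102.

$2.51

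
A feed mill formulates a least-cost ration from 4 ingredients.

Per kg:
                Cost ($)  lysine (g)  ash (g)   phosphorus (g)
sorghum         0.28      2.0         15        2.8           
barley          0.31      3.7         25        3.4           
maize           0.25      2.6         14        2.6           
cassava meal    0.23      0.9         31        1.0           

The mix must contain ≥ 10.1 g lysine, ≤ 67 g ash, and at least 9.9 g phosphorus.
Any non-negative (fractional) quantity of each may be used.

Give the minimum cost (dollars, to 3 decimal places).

Let x1 = kg of sorghum, x2 = kg of barley, x3 = kg of maize, x4 = kg of cassava meal.
min 0.28x1 + 0.31x2 + 0.25x3 + 0.23x4 subject to:
  2x1 + 3.7x2 + 2.6x3 + 0.9x4 ≥ 10.1   (lysine)
  15x1 + 25x2 + 14x3 + 31x4 ≤ 67   (ash)
  2.8x1 + 3.4x2 + 2.6x3 + 1x4 ≥ 9.9   (phosphorus)
  x1, x2, x3, x4 ≥ 0.
The minimum-cost mix takes nothing from sorghum, cassava meal — only barley, maize. Binding constraints: ash and phosphorus.
Optimal quantities: barley = 2.046 kg, maize = 1.132 kg.
Cost = 0.31·2.046 + 0.25·1.132 = 0.91726.

$0.917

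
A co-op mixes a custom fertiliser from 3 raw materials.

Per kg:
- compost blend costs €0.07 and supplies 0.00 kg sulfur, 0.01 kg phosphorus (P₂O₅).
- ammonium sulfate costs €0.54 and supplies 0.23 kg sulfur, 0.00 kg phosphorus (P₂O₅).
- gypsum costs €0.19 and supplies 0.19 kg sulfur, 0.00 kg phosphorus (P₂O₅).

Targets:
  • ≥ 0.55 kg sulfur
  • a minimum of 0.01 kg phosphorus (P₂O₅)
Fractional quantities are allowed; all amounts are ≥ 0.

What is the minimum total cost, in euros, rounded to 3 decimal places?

€0.620

Let x1 = kg of compost blend, x2 = kg of ammonium sulfate, x3 = kg of gypsum.
min 0.07x1 + 0.54x2 + 0.19x3 s.t.:
  0.23x2 + 0.19x3 ≥ 0.55   (sulfur)
  0.01x1 ≥ 0.01   (phosphorus (P₂O₅))
  x1, x2, x3 ≥ 0.
At the optimum only compost blend, gypsum are positive (ammonium sulfate = 0). There the sulfur and phosphorus (P₂O₅) constraints are tight.
Solving gives x1 = 1, x3 = 2.895.
Hence cost = 0.07·1 + 0.19·2.895 = €0.62005.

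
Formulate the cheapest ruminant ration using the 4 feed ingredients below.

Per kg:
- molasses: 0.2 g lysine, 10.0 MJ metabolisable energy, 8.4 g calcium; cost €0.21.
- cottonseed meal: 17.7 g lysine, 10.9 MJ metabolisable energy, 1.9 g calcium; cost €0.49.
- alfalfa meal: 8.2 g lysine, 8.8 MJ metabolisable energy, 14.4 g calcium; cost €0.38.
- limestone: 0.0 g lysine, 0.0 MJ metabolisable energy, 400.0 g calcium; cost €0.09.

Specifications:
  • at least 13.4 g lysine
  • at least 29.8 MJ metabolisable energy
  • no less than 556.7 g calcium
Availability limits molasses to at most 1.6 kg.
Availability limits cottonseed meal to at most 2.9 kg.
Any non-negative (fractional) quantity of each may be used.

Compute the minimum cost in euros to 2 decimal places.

€1.05

Treat it as an LP. Let x1 = kg of molasses, x2 = kg of cottonseed meal, x3 = kg of alfalfa meal, x4 = kg of limestone.
Minimise 0.21x1 + 0.49x2 + 0.38x3 + 0.09x4 with:
  0.2x1 + 17.7x2 + 8.2x3 ≥ 13.4   (lysine)
  10x1 + 10.9x2 + 8.8x3 ≥ 29.8   (metabolisable energy)
  8.4x1 + 1.9x2 + 14.4x3 + 400x4 ≥ 556.7   (calcium)
  x1 ≤ 1.6
  x2 ≤ 2.9
  x1, x2, x3, x4 ≥ 0.
All 4 inputs are positive at the optimum. There the lysine, metabolisable energy, calcium, the molasses cap constraints are tight.
Optimal quantities: molasses = 1.6 kg, cottonseed meal = 0.02929 kg, alfalfa meal = 1.532 kg, limestone = 1.303 kg.
Objective = 0.21·1.6 + 0.49·0.02929 + 0.38·1.532 + 0.09·1.303 = 1.0498.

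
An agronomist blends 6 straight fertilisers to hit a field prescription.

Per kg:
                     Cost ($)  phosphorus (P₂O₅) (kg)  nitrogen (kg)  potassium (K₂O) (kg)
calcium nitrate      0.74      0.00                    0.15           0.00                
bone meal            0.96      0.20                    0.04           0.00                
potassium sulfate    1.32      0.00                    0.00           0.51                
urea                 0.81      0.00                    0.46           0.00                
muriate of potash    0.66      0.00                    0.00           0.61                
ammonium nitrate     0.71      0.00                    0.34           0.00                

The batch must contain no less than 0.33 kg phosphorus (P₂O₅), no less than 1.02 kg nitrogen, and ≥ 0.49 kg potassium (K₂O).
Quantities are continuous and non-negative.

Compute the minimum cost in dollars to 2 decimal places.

$3.79

Treat it as an LP. Let x1 = kg of calcium nitrate, x2 = kg of bone meal, x3 = kg of potassium sulfate, x4 = kg of urea, x5 = kg of muriate of potash, x6 = kg of ammonium nitrate.
Minimize 0.74x1 + 0.96x2 + 1.32x3 + 0.81x4 + 0.66x5 + 0.71x6 subject to:
  0.2x2 ≥ 0.33   (phosphorus (P₂O₅))
  0.15x1 + 0.04x2 + 0.46x4 + 0.34x6 ≥ 1.02   (nitrogen)
  0.51x3 + 0.61x5 ≥ 0.49   (potassium (K₂O))
  x1, x2, x3, x4, x5, x6 ≥ 0.
The optimal basis is {bone meal, urea, muriate of potash}; calcium nitrate, potassium sulfate, ammonium nitrate drop out. The phosphorus (P₂O₅), nitrogen, potassium (K₂O) requirements are met with equality.
So bone meal = 1.65 kg, urea = 2.074 kg, muriate of potash = 0.8033 kg.
Objective = 0.96·1.65 + 0.81·2.074 + 0.66·0.8033 = 3.7941.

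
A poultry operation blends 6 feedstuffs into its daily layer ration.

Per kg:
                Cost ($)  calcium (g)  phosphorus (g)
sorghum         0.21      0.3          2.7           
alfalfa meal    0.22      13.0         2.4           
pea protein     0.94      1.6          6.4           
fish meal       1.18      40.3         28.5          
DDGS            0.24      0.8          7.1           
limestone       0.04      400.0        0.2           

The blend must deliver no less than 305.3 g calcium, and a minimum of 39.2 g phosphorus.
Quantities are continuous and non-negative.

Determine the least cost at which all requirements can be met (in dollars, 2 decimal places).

This is a linear program. Let x1 = kg of sorghum, x2 = kg of alfalfa meal, x3 = kg of pea protein, x4 = kg of fish meal, x5 = kg of DDGS, x6 = kg of limestone.
min 0.21x1 + 0.22x2 + 0.94x3 + 1.18x4 + 0.24x5 + 0.04x6 with:
  0.3x1 + 13x2 + 1.6x3 + 40.3x4 + 0.8x5 + 400x6 ≥ 305.3   (calcium)
  2.7x1 + 2.4x2 + 6.4x3 + 28.5x4 + 7.1x5 + 0.2x6 ≥ 39.2   (phosphorus)
  x1, x2, x3, x4, x5, x6 ≥ 0.
The minimum-cost mix takes nothing from sorghum, alfalfa meal, pea protein, fish meal — only DDGS, limestone. The calcium and phosphorus requirements are met with equality.
So DDGS = 5.5 kg, limestone = 0.7523 kg.
Total cost: 0.24·5.5 + 0.04·0.7523 = 1.3501.

$1.35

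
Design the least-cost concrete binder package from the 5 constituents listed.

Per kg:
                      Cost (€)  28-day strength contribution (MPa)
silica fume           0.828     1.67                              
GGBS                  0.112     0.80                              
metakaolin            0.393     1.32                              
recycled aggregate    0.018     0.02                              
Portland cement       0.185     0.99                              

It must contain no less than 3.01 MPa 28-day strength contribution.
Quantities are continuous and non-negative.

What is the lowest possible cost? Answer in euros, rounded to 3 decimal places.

Let x1 = kg of silica fume, x2 = kg of GGBS, x3 = kg of metakaolin, x4 = kg of recycled aggregate, x5 = kg of Portland cement.
Minimise 0.828x1 + 0.112x2 + 0.393x3 + 0.018x4 + 0.185x5 s.t.:
  1.67x1 + 0.8x2 + 1.32x3 + 0.02x4 + 0.99x5 ≥ 3.01   (28-day strength contribution)
  x1, x2, x3, x4, x5 ≥ 0.
The minimum-cost mix takes nothing from silica fume, metakaolin, recycled aggregate, Portland cement — only GGBS. Binding constraint: 28-day strength contribution.
Optimal quantities: GGBS = 3.762 kg.
Total cost: 0.112·3.762 = 0.42134.

€0.421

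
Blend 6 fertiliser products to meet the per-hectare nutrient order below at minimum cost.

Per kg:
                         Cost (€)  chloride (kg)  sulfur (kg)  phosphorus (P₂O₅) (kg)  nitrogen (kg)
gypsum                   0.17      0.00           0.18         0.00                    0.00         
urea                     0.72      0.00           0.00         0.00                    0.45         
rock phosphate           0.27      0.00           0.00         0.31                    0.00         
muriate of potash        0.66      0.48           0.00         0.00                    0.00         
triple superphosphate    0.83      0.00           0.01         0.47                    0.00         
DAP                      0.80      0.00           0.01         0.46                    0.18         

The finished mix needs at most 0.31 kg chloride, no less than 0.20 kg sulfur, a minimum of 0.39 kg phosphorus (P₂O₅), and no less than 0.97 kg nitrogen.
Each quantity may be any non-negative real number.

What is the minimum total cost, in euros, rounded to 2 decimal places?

Let x1 = kg of gypsum, x2 = kg of urea, x3 = kg of rock phosphate, x4 = kg of muriate of potash, x5 = kg of triple superphosphate, x6 = kg of DAP.
Minimise 0.17x1 + 0.72x2 + 0.27x3 + 0.66x4 + 0.83x5 + 0.8x6 with:
  0.48x4 ≤ 0.31   (chloride)
  0.18x1 + 0.01x5 + 0.01x6 ≥ 0.2   (sulfur)
  0.31x3 + 0.47x5 + 0.46x6 ≥ 0.39   (phosphorus (P₂O₅))
  0.45x2 + 0.18x6 ≥ 0.97   (nitrogen)
  x1, x2, x3, x4, x5, x6 ≥ 0.
The minimum-cost mix takes nothing from muriate of potash, triple superphosphate, DAP — only gypsum, urea, rock phosphate. The sulfur, phosphorus (P₂O₅), nitrogen requirements are met with equality.
Optimal quantities: gypsum = 1.111 kg, urea = 2.156 kg, rock phosphate = 1.258 kg.
Objective = 0.17·1.111 + 0.72·2.156 + 0.27·1.258 = 2.0809.

€2.08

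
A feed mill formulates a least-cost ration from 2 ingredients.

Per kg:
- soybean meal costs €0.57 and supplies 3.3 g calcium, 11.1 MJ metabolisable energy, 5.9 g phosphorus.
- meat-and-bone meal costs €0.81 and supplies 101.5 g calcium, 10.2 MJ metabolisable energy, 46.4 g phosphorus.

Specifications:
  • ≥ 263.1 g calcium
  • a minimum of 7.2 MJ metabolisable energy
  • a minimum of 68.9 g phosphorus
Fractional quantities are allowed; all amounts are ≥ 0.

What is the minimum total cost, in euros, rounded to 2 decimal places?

€2.10

Let x1 = kg of soybean meal, x2 = kg of meat-and-bone meal.
Minimize 0.57x1 + 0.81x2 s.t.:
  3.3x1 + 101.5x2 ≥ 263.1   (calcium)
  11.1x1 + 10.2x2 ≥ 7.2   (metabolisable energy)
  5.9x1 + 46.4x2 ≥ 68.9   (phosphorus)
  x1, x2 ≥ 0.
The minimum-cost mix takes nothing from soybean meal — only meat-and-bone meal. The calcium requirement is met with equality.
Solving gives x2 = 2.592.
Cost = 0.81·2.592 = 2.0995.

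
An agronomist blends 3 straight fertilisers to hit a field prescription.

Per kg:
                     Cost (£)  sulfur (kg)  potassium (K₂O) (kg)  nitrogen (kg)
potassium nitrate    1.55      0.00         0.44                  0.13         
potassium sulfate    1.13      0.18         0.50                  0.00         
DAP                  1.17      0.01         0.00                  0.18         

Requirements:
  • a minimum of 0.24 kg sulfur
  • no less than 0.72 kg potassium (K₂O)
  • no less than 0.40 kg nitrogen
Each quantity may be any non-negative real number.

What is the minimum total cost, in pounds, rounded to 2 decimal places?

£4.15

Set it up as a linear program. Let x1 = kg of potassium nitrate, x2 = kg of potassium sulfate, x3 = kg of DAP.
min 1.55x1 + 1.13x2 + 1.17x3 subject to:
  0.18x2 + 0.01x3 ≥ 0.24   (sulfur)
  0.44x1 + 0.5x2 ≥ 0.72   (potassium (K₂O))
  0.13x1 + 0.18x3 ≥ 0.4   (nitrogen)
  x1, x2, x3 ≥ 0.
The optimal mix uses every input. There the sulfur, potassium (K₂O), nitrogen constraints are tight.
Solving gives x1 = 0.2501, x2 = 1.2199, x3 = 2.0416.
Objective = 1.55·0.2501 + 1.13·1.2199 + 1.17·2.0416 = 4.1548.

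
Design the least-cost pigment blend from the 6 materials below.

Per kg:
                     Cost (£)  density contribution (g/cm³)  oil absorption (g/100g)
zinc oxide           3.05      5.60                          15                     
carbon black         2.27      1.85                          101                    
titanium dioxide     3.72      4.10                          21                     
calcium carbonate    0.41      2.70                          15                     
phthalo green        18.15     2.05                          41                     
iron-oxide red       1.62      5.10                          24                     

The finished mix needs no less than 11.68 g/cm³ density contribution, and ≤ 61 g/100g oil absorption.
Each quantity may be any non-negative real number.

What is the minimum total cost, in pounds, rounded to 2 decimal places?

£2.30

Let x1 = kg of zinc oxide, x2 = kg of carbon black, x3 = kg of titanium dioxide, x4 = kg of calcium carbonate, x5 = kg of phthalo green, x6 = kg of iron-oxide red.
min 3.05x1 + 2.27x2 + 3.72x3 + 0.41x4 + 18.15x5 + 1.62x6 subject to:
  5.6x1 + 1.85x2 + 4.1x3 + 2.7x4 + 2.05x5 + 5.1x6 ≥ 11.68   (density contribution)
  15x1 + 101x2 + 21x3 + 15x4 + 41x5 + 24x6 ≤ 61   (oil absorption)
  x1, x2, x3, x4, x5, x6 ≥ 0.
At the optimum only zinc oxide, calcium carbonate are positive (carbon black, titanium dioxide, phthalo green, iron-oxide red = 0). There the density contribution and oil absorption constraints are tight.
Solving gives x1 = 0.2414, x4 = 3.825.
Objective = 3.05·0.2414 + 0.41·3.825 = 2.3045.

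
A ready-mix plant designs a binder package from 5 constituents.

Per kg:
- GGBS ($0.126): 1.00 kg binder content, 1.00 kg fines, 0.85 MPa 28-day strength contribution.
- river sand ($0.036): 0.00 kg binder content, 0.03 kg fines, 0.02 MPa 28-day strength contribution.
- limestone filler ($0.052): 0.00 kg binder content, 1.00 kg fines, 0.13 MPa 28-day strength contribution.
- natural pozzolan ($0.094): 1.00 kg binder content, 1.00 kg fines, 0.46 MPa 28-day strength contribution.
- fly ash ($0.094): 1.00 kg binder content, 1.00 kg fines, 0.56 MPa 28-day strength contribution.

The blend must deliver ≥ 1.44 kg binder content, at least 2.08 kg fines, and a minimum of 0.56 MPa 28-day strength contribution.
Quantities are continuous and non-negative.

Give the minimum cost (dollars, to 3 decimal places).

Let x1 = kg of GGBS, x2 = kg of river sand, x3 = kg of limestone filler, x4 = kg of natural pozzolan, x5 = kg of fly ash.
Minimize 0.126x1 + 0.036x2 + 0.052x3 + 0.094x4 + 0.094x5 s.t.:
  1x1 + 1x4 + 1x5 ≥ 1.44   (binder content)
  1x1 + 0.03x2 + 1x3 + 1x4 + 1x5 ≥ 2.08   (fines)
  0.85x1 + 0.02x2 + 0.13x3 + 0.46x4 + 0.56x5 ≥ 0.56   (28-day strength contribution)
  x1, x2, x3, x4, x5 ≥ 0.
The optimal basis is {limestone filler, fly ash}; GGBS, river sand, natural pozzolan drop out. The binder content and fines requirements are met with equality.
Optimal quantities: limestone filler = 0.64 kg, fly ash = 1.44 kg.
Hence cost = 0.052·0.64 + 0.094·1.44 = $0.16864.

$0.169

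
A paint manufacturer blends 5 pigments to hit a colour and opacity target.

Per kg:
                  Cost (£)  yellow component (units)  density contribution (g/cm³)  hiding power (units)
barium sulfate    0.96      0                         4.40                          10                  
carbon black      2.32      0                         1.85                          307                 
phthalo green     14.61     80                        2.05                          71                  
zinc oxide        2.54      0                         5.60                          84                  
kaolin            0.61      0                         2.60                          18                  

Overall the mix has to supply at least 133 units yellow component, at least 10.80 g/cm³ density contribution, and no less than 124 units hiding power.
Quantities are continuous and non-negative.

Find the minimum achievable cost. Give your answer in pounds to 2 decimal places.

£25.90

Let x1 = kg of barium sulfate, x2 = kg of carbon black, x3 = kg of phthalo green, x4 = kg of zinc oxide, x5 = kg of kaolin.
Minimize 0.96x1 + 2.32x2 + 14.61x3 + 2.54x4 + 0.61x5 subject to:
  80x3 ≥ 133   (yellow component)
  4.4x1 + 1.85x2 + 2.05x3 + 5.6x4 + 2.6x5 ≥ 10.8   (density contribution)
  10x1 + 307x2 + 71x3 + 84x4 + 18x5 ≥ 124   (hiding power)
  x1, x2, x3, x4, x5 ≥ 0.
The minimum-cost mix takes nothing from carbon black, zinc oxide, kaolin — only barium sulfate, phthalo green. There the yellow component and density contribution constraints are tight.
That vertex is x1 = 1.68, x3 = 1.6625.
Objective = 0.96·1.68 + 14.61·1.6625 = 25.9019.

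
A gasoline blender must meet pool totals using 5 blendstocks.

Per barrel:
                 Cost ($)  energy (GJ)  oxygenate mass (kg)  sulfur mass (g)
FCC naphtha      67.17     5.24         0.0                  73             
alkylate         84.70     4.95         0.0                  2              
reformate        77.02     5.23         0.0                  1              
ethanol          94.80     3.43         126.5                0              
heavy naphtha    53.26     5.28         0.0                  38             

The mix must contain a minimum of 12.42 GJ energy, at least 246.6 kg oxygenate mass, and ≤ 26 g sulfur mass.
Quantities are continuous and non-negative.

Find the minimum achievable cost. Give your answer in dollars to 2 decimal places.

Let x1 = barrels of FCC naphtha, x2 = barrels of alkylate, x3 = barrels of reformate, x4 = barrels of ethanol, x5 = barrels of heavy naphtha.
min 67.17x1 + 84.7x2 + 77.02x3 + 94.8x4 + 53.26x5 s.t.:
  5.24x1 + 4.95x2 + 5.23x3 + 3.43x4 + 5.28x5 ≥ 12.42   (energy)
  126.5x4 ≥ 246.6   (oxygenate mass)
  73x1 + 2x2 + 1x3 + 38x5 ≤ 26   (sulfur mass)
  x1, x2, x3, x4, x5 ≥ 0.
At the optimum only reformate, ethanol, heavy naphtha are positive (FCC naphtha, alkylate = 0). The energy, oxygenate mass, sulfur mass requirements are met with equality.
That vertex is x3 = 0.41659, x4 = 1.9494, x5 = 0.67325.
Objective = 77.02·0.41659 + 94.8·1.9494 + 53.26·0.67325 = 252.7462.

$252.75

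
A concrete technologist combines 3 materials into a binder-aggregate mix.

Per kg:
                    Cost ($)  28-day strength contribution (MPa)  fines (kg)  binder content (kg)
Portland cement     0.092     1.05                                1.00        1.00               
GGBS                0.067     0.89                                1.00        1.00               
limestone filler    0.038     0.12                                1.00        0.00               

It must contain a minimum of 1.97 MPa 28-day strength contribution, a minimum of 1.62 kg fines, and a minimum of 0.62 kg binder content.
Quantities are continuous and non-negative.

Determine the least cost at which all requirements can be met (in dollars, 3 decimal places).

Let x1 = kg of Portland cement, x2 = kg of GGBS, x3 = kg of limestone filler.
Minimize 0.092x1 + 0.067x2 + 0.038x3 with:
  1.05x1 + 0.89x2 + 0.12x3 ≥ 1.97   (28-day strength contribution)
  1x1 + 1x2 + 1x3 ≥ 1.62   (fines)
  1x1 + 1x2 ≥ 0.62   (binder content)
  x1, x2, x3 ≥ 0.
The minimum-cost mix takes nothing from Portland cement, limestone filler — only GGBS. There the 28-day strength contribution constraint is tight.
Optimal quantities: GGBS = 2.213 kg.
Cost = 0.067·2.213 = 0.14827.

$0.148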